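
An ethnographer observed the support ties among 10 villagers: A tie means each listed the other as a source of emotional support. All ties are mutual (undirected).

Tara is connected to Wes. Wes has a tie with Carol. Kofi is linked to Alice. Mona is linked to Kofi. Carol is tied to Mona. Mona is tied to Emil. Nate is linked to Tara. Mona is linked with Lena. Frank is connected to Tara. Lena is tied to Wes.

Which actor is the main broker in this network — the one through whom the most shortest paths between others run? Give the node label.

Mona

Unnormalized betweenness of each node: Alice:0, Carol:8, Emil:0, Frank:0, Kofi:8, Lena:8, Mona:41/2, Nate:0, Tara:15, Wes:37/2.
Mona has the largest value, 41/2, making it the main broker — the node through which the most shortest paths run.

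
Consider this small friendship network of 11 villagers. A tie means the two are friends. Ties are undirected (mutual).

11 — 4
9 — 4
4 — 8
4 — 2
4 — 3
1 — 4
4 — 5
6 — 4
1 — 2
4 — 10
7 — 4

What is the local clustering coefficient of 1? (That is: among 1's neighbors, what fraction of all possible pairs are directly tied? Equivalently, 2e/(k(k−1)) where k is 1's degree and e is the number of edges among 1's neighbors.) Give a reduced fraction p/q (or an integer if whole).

1's neighbors: 2 and 4 (k = 2).
Possible neighbor pairs: C(2,2) = 1. Edges among them: 2–4 → e = 1.
Clustering(1) = 1/1.

1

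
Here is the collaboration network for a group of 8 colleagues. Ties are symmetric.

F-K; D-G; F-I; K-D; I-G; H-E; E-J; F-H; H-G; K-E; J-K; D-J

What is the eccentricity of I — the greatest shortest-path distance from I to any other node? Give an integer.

3

Distances from I: D:2, E:3, F:1, G:1, H:2, J:3, K:2.
The largest is 3 (to E and J), so the eccentricity of I is 3.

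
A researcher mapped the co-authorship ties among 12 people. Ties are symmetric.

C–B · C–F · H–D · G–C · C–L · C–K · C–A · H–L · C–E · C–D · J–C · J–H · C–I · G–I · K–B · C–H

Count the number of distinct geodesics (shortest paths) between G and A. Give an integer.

1

The shortest distance is 2, and the only length-2 path is G–C–A. So there is exactly 1 shortest path.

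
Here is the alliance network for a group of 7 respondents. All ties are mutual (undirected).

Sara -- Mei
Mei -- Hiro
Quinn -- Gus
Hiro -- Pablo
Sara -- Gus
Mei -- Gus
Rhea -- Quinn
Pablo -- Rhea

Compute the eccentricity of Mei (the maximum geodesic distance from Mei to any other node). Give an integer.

3

Distances from Mei: Gus:1, Hiro:1, Pablo:2, Quinn:2, Rhea:3, Sara:1.
The largest is 3 (to Rhea), so the eccentricity of Mei is 3.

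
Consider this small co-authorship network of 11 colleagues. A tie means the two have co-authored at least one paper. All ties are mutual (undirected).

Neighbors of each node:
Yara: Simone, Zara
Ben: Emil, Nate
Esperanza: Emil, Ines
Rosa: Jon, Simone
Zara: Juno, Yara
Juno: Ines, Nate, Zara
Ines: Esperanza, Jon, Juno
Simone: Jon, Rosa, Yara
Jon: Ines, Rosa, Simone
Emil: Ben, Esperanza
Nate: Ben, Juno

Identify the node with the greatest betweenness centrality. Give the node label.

Ines

Unnormalized betweenness of each node: Ben:17/6, Emil:10/3, Esperanza:15/2, Ines:58/3, Jon:12, Juno:95/6, Nate:13/2, Rosa:0, Simone:29/6, Yara:23/6, Zara:6.
Ines has the largest value, 58/3, making it the main broker — the node through which the most shortest paths run.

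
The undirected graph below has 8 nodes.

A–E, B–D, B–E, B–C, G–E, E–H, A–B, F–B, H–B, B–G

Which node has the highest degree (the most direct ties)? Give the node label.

Degrees — A:2, B:7, C:1, D:1, E:4, F:1, G:2, H:2.
The maximum is 7, attained only by B.

B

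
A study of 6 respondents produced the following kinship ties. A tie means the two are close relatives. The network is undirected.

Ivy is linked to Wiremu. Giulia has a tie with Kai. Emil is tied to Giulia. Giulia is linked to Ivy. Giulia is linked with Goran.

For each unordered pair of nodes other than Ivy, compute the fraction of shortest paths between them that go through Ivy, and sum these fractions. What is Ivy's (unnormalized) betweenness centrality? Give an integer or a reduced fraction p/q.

Pairs whose geodesics pass through Ivy — Goran–Wiremu: 1; Kai–Wiremu: 1; Wiremu–Emil: 1; Wiremu–Giulia: 1.
All other pairs contribute 0.
Summing the contributions gives betweenness(Ivy) = 4.

4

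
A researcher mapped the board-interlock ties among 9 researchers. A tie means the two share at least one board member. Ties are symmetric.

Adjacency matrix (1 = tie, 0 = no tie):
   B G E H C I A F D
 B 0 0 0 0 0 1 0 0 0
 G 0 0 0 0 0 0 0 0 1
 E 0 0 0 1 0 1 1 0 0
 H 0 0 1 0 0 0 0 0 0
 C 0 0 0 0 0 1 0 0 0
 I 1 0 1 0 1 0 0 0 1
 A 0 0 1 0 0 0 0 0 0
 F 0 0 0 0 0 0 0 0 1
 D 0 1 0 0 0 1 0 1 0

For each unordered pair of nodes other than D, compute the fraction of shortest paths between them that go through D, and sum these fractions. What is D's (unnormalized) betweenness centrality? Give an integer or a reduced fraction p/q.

Pairs whose geodesics pass through D — B–G: 1; B–F: 1; G–E: 1; G–H: 1; G–C: 1; G–I: 1; G–A: 1; G–F: 1; E–F: 1; H–F: 1; C–F: 1; I–F: 1; A–F: 1.
All other pairs contribute 0.
Summing the contributions gives betweenness(D) = 13.

13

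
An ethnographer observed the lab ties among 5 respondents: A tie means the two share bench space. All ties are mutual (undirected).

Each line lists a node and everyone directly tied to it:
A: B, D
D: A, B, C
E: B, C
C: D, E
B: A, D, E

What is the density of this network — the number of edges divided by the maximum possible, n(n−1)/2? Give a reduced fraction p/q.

3/5

There are 6 edges and 5 nodes, so the maximum possible is C(5,2) = 10.
Density = 6/10 = 3/5.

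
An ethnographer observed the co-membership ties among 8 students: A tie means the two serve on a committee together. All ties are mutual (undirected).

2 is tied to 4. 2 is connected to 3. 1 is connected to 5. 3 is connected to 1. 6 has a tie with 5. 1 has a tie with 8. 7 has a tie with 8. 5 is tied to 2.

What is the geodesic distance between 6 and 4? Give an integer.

3

One shortest route is 6 – 5 – 2 – 4, which uses 3 edges, and at distance 2 from 6 we only reach {1, 2}, which does not include 4. So d(6,4) = 3.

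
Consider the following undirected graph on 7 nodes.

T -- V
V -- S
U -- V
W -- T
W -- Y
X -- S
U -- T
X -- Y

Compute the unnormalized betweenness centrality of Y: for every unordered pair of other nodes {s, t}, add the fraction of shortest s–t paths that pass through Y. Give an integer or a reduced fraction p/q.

2

Pairs whose geodesics pass through Y — T–X: 1/2; W–X: 1; W–S: 1/2.
All other pairs contribute 0.
Summing the contributions gives betweenness(Y) = 2.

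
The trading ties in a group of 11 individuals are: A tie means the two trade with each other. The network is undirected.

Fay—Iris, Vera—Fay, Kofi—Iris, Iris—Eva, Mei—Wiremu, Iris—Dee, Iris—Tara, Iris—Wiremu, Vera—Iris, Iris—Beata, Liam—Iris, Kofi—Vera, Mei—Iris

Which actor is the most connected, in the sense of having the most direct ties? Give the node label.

Degrees — Beata:1, Dee:1, Eva:1, Fay:2, Iris:10, Kofi:2, Liam:1, Mei:2, Tara:1, Vera:3, Wiremu:2.
The maximum is 10, attained only by Iris.

Iris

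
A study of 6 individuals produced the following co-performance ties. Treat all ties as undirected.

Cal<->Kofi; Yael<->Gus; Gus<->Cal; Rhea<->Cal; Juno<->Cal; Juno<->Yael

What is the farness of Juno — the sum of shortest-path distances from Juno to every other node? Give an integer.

Distances from Juno: Cal:1, Gus:2, Kofi:2, Rhea:2, Yael:1.
Sum = 1 + 2 + 2 + 2 + 1 = 8.

8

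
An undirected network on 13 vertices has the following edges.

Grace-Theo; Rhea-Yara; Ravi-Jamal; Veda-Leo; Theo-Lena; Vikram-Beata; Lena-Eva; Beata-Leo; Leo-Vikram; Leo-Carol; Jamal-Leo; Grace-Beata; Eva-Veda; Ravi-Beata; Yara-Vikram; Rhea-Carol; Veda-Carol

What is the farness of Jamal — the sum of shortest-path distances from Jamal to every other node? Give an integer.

Distances from Jamal: Beata:2, Carol:2, Eva:3, Grace:3, Lena:4, Leo:1, Ravi:1, Rhea:3, Theo:4, Veda:2, Vikram:2, Yara:3.
Sum = 2 + 2 + 3 + 3 + 4 + 1 + 1 + 3 + 4 + 2 + 2 + 3 = 30.

30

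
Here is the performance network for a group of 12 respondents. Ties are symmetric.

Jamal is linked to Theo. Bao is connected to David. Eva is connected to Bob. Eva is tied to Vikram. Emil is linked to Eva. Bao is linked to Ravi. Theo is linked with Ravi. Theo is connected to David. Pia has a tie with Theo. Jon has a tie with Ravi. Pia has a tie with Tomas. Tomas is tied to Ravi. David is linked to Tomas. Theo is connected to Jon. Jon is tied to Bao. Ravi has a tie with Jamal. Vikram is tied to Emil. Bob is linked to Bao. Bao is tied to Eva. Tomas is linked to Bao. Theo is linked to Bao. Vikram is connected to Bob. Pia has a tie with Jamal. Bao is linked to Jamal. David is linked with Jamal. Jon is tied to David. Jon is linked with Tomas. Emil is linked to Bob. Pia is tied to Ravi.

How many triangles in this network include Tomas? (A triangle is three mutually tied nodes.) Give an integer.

6

Tomas's neighbors: Bao, David, Jon, Pia, and Ravi.
Neighbor pairs that are themselves tied: Tomas–Bao–David; Tomas–Bao–Jon; Tomas–Bao–Ravi; Tomas–David–Jon; Tomas–Jon–Ravi; Tomas–Pia–Ravi. Each forms one triangle with Tomas, for 6 in total.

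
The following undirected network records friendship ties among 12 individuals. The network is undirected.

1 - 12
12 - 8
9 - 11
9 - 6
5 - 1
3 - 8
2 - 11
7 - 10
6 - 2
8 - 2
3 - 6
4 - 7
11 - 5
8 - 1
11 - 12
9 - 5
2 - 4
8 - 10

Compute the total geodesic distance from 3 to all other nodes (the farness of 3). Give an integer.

24

Distances from 3: 1:2, 2:2, 4:3, 5:3, 6:1, 7:3, 8:1, 9:2, 10:2, 11:3, 12:2.
Sum = 2 + 2 + 3 + 3 + 1 + 3 + 1 + 2 + 2 + 3 + 2 = 24.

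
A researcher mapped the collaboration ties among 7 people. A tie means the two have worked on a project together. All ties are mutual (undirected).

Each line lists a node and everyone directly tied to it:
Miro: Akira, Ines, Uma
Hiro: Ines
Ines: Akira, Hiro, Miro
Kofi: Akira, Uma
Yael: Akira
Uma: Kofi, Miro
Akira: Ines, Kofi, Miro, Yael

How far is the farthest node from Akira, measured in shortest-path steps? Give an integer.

2

Distances from Akira: Hiro:2, Ines:1, Kofi:1, Miro:1, Uma:2, Yael:1.
The largest is 2 (to Uma and Hiro), so the eccentricity of Akira is 2.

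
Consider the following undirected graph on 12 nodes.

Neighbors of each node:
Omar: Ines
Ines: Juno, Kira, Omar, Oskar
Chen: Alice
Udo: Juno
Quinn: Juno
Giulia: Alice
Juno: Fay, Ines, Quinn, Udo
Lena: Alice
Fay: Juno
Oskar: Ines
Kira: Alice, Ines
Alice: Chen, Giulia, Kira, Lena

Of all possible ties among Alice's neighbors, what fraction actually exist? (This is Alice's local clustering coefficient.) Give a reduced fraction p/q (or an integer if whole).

Alice's neighbors: Chen, Giulia, Kira, and Lena (k = 4).
Possible neighbor pairs: C(4,2) = 6. Edges among them: none → e = 0.
Clustering(Alice) = 0/6 = 0.

0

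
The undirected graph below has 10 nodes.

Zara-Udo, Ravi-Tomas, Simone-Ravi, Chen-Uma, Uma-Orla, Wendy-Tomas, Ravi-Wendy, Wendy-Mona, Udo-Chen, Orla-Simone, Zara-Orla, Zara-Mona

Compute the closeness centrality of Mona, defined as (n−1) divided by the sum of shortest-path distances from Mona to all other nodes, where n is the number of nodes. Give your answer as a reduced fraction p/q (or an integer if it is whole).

9/19

Distances from Mona: Chen:3, Orla:2, Ravi:2, Simone:3, Tomas:2, Udo:2, Uma:3, Wendy:1, Zara:1. Sum = 19.
n = 10, so closeness = 9/19.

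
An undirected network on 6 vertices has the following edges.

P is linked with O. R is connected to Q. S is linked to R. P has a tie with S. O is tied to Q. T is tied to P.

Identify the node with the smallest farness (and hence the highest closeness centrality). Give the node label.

P

Farness (sum of distances to all others) for each node — O:8, P:7, Q:9, R:9, S:8, T:11.
The smallest farness is 7, for P, so P has the highest closeness.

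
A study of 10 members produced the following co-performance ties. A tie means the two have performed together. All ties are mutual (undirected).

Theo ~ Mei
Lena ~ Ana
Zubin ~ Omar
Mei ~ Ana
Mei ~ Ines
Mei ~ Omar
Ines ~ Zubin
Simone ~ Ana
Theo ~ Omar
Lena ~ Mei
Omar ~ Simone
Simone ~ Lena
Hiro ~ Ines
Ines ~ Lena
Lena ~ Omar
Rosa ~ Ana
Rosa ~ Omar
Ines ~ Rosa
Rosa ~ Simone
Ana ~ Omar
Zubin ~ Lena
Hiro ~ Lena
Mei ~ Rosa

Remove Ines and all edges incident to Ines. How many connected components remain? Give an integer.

1

Ines's neighbors (Hiro, Lena, Mei, Rosa, and Zubin) remain reachable from one another through other ties, so the rest of the network stays in one piece.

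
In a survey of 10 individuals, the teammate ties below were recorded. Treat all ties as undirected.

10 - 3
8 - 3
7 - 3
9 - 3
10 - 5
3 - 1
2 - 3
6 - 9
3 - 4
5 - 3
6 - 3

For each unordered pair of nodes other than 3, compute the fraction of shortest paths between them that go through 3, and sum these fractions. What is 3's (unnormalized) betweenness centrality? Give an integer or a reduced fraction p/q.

Pairs whose geodesics pass through 3 — 1–4: 1; 1–2: 1; 1–6: 1; 1–9: 1; 1–10: 1; 1–8: 1; 1–7: 1; 1–5: 1; 4–2: 1; 4–6: 1; 4–9: 1; 4–10: 1; 4–8: 1; 4–7: 1 … (+20 more pairs).
All other pairs contribute 0.
Summing the contributions gives betweenness(3) = 34.

34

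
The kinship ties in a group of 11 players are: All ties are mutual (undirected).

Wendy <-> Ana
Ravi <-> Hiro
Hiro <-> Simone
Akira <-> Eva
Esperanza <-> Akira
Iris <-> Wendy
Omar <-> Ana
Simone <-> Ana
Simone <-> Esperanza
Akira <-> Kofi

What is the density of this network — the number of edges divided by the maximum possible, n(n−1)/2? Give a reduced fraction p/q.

2/11

There are 10 edges and 11 nodes, so the maximum possible is C(11,2) = 55.
Density = 10/55 = 2/11.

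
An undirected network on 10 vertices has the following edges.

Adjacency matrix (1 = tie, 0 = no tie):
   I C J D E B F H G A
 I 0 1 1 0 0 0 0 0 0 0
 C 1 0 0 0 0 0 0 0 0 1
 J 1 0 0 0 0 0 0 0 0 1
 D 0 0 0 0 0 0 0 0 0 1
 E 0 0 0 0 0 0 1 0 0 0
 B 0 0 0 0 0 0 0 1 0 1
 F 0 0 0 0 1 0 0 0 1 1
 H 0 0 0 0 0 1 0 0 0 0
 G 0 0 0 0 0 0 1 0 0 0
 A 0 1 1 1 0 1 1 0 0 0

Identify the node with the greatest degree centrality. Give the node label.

A

Degrees — A:5, B:2, C:2, D:1, E:1, F:3, G:1, H:1, I:2, J:2.
The maximum is 5, attained only by A.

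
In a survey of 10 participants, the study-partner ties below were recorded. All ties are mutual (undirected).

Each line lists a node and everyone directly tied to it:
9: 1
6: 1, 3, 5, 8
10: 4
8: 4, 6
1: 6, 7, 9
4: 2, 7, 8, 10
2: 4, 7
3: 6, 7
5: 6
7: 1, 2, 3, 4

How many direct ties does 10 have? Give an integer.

10 is directly tied to 4. That is 1 neighbor, so the degree of 10 is 1.

1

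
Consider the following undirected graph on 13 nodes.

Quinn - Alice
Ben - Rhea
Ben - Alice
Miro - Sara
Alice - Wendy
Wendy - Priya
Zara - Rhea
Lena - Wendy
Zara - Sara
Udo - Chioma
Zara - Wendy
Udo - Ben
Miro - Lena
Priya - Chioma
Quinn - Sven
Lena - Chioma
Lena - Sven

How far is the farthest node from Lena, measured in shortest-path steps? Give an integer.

Distances from Lena: Alice:2, Ben:3, Chioma:1, Miro:1, Priya:2, Quinn:2, Rhea:3, Sara:2, Sven:1, Udo:2, Wendy:1, Zara:2.
The largest is 3 (to Rhea and Ben), so the eccentricity of Lena is 3.

3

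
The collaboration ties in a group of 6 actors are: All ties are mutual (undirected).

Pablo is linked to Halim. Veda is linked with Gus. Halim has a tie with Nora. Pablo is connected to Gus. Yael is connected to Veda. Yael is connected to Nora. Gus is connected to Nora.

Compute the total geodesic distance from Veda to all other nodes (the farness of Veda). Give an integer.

9

Distances from Veda: Gus:1, Halim:3, Nora:2, Pablo:2, Yael:1.
Sum = 1 + 3 + 2 + 2 + 1 = 9.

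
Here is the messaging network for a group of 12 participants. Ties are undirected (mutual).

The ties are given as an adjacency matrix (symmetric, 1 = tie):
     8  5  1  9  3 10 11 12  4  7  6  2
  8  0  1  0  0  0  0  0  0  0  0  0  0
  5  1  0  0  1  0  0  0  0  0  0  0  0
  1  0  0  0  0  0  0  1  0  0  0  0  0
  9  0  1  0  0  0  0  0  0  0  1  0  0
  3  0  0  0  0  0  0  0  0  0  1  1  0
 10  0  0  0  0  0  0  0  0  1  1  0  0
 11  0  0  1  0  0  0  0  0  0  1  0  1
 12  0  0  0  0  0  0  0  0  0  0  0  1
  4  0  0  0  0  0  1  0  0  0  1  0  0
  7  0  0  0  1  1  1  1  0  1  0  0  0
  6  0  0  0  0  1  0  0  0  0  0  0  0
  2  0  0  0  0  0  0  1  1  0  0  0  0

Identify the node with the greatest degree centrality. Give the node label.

7

Degrees — 1:1, 2:2, 3:2, 4:2, 5:2, 6:1, 7:5, 8:1, 9:2, 10:2, 11:3, 12:1.
The maximum is 5, attained only by 7.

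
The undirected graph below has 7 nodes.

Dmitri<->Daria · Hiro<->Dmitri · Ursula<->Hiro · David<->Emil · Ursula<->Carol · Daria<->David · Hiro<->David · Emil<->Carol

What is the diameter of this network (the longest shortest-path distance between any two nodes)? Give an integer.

3

Eccentricity of each node (its greatest distance to any other): Carol:3, Daria:3, David:2, Dmitri:3, Emil:3, Hiro:2, Ursula:3.
The maximum eccentricity is 3, realized for instance by the pair Ursula–Daria via Ursula – Hiro – Dmitri – Daria. So the diameter is 3.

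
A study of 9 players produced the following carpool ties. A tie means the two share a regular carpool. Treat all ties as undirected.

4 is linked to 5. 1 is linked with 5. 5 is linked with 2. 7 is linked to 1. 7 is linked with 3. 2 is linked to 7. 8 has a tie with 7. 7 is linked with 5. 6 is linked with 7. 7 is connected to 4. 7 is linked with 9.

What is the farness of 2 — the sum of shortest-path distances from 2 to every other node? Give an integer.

14

Distances from 2: 1:2, 3:2, 4:2, 5:1, 6:2, 7:1, 8:2, 9:2.
Sum = 2 + 2 + 2 + 1 + 2 + 1 + 2 + 2 = 14.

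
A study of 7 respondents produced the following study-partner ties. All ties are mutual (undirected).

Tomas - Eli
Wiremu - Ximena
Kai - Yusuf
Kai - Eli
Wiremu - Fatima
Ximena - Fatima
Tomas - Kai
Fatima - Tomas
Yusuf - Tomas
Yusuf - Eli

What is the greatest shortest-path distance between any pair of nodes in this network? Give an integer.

3

Eccentricity of each node (its greatest distance to any other): Eli:3, Fatima:2, Kai:3, Tomas:2, Wiremu:3, Ximena:3, Yusuf:3.
The maximum eccentricity is 3, realized for instance by the pair Yusuf–Wiremu via Yusuf – Tomas – Fatima – Wiremu. So the diameter is 3.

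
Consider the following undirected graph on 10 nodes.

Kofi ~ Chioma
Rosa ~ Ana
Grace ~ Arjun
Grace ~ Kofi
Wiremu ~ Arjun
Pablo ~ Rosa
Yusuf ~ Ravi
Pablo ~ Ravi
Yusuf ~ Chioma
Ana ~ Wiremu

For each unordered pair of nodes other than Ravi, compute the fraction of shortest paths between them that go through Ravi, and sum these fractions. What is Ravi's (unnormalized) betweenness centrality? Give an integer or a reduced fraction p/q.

Pairs whose geodesics pass through Ravi — Ana–Chioma: 1/2; Ana–Yusuf: 1; Wiremu–Yusuf: 1/2; Grace–Pablo: 1/2; Kofi–Pablo: 1; Kofi–Rosa: 1/2; Chioma–Pablo: 1; Chioma–Rosa: 1; Yusuf–Pablo: 1; Yusuf–Rosa: 1.
All other pairs contribute 0.
Summing the contributions gives betweenness(Ravi) = 8.

8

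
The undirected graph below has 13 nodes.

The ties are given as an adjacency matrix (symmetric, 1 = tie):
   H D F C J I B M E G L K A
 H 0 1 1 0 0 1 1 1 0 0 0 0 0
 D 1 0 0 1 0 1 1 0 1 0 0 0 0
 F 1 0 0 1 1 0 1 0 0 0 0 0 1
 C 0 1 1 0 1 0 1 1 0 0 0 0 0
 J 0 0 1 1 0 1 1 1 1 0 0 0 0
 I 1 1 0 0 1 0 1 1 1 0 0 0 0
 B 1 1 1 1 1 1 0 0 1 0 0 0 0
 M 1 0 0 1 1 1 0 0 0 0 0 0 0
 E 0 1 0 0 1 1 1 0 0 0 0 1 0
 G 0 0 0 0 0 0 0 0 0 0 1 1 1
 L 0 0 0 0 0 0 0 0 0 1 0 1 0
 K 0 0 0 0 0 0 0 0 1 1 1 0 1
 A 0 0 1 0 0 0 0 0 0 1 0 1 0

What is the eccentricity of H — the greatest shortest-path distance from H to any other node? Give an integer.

4

Distances from H: A:2, B:1, C:2, D:1, E:2, F:1, G:3, I:1, J:2, K:3, L:4, M:1.
The largest is 4 (to L), so the eccentricity of H is 4.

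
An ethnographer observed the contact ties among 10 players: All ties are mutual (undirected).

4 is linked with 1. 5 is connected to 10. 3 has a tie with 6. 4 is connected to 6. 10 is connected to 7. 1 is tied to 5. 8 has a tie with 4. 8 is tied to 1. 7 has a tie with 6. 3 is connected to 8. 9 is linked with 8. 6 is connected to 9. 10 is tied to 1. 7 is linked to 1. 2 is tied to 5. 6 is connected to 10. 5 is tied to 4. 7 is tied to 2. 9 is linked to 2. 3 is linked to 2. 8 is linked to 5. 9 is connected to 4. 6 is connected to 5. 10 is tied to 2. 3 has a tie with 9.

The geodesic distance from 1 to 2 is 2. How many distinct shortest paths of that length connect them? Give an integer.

The shortest distance is 2. The length-2 paths are: 1–10–2; 1–7–2; 1–5–2.
That gives 3 distinct shortest paths.

3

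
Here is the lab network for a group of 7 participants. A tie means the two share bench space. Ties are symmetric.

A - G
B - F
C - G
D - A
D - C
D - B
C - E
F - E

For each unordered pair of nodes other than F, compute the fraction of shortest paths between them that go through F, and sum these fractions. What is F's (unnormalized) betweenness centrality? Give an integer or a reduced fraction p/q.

Pairs whose geodesics pass through F — B–E: 1.
All other pairs contribute 0.
Summing the contributions gives betweenness(F) = 1.

1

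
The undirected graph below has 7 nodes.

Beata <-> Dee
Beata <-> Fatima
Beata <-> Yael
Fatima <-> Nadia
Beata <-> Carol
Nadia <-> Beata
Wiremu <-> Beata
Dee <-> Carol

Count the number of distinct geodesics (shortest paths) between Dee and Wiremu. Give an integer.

1

The shortest distance is 2, and the only length-2 path is Dee–Beata–Wiremu. So there is exactly 1 shortest path.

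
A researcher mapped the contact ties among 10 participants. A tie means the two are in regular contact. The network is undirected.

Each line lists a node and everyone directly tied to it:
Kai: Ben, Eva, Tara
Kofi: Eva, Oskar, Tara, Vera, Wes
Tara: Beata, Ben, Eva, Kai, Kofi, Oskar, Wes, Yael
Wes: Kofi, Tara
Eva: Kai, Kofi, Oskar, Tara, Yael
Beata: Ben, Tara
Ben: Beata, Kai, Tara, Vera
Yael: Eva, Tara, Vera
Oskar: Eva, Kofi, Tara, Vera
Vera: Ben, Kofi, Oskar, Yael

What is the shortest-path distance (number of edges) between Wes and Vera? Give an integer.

One shortest route is Wes – Kofi – Vera, which uses 2 edges, and Wes and Vera are not directly tied, so nothing shorter exists. So d(Wes,Vera) = 2.

2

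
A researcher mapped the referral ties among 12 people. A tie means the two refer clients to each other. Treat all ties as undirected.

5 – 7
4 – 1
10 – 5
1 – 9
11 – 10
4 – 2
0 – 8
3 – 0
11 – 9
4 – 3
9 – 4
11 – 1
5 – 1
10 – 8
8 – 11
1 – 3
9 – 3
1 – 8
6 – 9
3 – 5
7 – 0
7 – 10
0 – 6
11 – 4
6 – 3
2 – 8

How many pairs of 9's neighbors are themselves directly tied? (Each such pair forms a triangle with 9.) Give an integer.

9's neighbors: 1, 3, 4, 6, and 11.
Neighbor pairs that are themselves tied: 9–1–3; 9–1–4; 9–1–11; 9–3–4; 9–3–6; 9–4–11. Each forms one triangle with 9, for 6 in total.

6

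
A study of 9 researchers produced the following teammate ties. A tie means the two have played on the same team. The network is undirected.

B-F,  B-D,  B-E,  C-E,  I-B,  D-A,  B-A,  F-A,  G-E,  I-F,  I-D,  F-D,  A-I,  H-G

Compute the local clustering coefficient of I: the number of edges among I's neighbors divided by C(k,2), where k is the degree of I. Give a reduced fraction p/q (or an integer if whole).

1

I's neighbors: A, B, D, and F (k = 4).
Possible neighbor pairs: C(4,2) = 6. Edges among them: A–B, A–D, A–F, B–D, B–F, D–F → e = 6.
Clustering(I) = 6/6 = 1.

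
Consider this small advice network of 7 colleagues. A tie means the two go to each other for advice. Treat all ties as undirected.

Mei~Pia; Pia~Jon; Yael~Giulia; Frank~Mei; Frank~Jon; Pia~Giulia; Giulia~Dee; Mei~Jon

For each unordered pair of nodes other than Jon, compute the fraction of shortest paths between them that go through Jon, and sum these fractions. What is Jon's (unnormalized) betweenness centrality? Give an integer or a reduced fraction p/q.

Pairs whose geodesics pass through Jon — Frank–Pia: 1/2; Frank–Dee: 1/2; Frank–Giulia: 1/2; Frank–Yael: 1/2.
All other pairs contribute 0.
Summing the contributions gives betweenness(Jon) = 2.

2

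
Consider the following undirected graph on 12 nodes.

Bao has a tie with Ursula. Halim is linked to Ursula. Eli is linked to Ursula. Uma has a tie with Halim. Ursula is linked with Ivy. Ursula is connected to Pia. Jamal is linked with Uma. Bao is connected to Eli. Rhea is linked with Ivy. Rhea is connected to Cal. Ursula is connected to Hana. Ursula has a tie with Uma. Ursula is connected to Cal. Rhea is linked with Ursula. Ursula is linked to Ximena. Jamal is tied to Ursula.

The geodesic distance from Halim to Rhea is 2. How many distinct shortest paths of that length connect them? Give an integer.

The shortest distance is 2, and the only length-2 path is Halim–Ursula–Rhea. So there is exactly 1 shortest path.

1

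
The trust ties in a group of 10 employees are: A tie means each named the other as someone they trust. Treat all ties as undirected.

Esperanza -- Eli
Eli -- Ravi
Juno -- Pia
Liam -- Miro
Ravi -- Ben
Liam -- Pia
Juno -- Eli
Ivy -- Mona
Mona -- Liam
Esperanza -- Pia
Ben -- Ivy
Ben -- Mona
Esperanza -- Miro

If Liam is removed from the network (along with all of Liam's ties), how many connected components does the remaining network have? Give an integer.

Liam's neighbors (Miro, Mona, and Pia) remain reachable from one another through other ties, so the rest of the network stays in one piece.

1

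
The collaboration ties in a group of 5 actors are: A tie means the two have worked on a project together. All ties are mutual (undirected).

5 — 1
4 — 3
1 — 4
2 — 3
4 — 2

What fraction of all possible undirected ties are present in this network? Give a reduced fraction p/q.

1/2

There are 5 edges and 5 nodes, so the maximum possible is C(5,2) = 10.
Density = 5/10 = 1/2.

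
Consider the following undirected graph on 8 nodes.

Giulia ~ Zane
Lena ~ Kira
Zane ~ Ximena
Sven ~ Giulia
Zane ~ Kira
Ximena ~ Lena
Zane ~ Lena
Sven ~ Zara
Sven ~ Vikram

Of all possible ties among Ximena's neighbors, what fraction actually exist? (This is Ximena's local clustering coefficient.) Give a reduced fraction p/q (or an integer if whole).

Ximena's neighbors: Lena and Zane (k = 2).
Possible neighbor pairs: C(2,2) = 1. Edges among them: Lena–Zane → e = 1.
Clustering(Ximena) = 1/1.

1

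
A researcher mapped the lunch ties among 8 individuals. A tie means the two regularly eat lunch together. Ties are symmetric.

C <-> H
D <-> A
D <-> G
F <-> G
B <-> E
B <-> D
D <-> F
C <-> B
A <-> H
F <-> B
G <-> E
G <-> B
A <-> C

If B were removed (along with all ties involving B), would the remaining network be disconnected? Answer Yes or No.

Even without B, every remaining node can still reach every other (the residual graph is connected), so B is not a cut vertex.

No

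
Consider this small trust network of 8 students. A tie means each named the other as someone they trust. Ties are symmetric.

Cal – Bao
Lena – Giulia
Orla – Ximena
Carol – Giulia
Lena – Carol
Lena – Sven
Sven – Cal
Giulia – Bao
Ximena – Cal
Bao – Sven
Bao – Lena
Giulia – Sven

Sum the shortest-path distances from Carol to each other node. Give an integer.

18

Distances from Carol: Bao:2, Cal:3, Giulia:1, Lena:1, Orla:5, Sven:2, Ximena:4.
Sum = 2 + 3 + 1 + 1 + 5 + 2 + 4 = 18.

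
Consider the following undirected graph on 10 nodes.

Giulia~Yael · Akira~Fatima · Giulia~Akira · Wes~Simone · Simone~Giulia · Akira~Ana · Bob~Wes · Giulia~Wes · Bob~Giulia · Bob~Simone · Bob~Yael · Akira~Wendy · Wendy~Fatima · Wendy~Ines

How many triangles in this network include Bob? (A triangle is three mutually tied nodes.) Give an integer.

4

Bob's neighbors: Giulia, Simone, Wes, and Yael.
Neighbor pairs that are themselves tied: Bob–Giulia–Simone; Bob–Giulia–Wes; Bob–Giulia–Yael; Bob–Simone–Wes. Each forms one triangle with Bob, for 4 in total.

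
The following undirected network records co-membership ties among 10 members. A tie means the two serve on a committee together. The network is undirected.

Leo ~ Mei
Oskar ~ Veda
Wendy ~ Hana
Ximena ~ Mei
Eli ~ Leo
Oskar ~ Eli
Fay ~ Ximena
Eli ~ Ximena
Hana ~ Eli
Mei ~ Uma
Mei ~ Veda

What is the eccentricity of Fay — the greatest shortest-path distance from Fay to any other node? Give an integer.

4

Distances from Fay: Eli:2, Hana:3, Leo:3, Mei:2, Oskar:3, Uma:3, Veda:3, Wendy:4, Ximena:1.
The largest is 4 (to Wendy), so the eccentricity of Fay is 4.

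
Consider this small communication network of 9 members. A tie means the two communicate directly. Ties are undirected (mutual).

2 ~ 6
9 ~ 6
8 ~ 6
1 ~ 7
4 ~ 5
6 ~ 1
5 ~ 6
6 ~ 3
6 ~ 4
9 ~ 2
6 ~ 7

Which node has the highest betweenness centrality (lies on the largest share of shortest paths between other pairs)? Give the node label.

6

Unnormalized betweenness of each node: 1:0, 2:0, 3:0, 4:0, 5:0, 6:25, 7:0, 8:0, 9:0.
6 has the largest value, 25, making it the main broker — the node through which the most shortest paths run.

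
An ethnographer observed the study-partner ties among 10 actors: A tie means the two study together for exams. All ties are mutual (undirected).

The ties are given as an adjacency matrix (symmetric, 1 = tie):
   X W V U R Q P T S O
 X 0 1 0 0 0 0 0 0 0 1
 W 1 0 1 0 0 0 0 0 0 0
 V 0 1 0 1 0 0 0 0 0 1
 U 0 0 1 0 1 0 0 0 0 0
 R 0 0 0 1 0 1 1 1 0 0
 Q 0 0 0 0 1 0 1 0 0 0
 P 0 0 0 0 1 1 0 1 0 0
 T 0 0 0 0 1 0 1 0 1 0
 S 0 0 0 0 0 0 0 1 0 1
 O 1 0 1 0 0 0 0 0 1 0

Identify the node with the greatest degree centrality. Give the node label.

Degrees — O:3, P:3, Q:2, R:4, S:2, T:3, U:2, V:3, W:2, X:2.
The maximum is 4, attained only by R.

R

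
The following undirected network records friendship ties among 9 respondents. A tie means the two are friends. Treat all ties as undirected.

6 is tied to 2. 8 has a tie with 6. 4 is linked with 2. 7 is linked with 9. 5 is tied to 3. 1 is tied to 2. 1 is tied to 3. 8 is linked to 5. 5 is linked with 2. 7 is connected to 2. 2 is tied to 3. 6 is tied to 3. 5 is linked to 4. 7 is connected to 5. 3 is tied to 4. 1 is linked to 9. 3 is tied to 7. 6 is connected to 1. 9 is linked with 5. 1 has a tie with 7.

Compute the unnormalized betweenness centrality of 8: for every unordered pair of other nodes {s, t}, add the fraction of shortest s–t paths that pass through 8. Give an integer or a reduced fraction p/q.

Pairs whose geodesics pass through 8 — 5–6: 1/3.
All other pairs contribute 0.
Summing the contributions gives betweenness(8) = 1/3.

1/3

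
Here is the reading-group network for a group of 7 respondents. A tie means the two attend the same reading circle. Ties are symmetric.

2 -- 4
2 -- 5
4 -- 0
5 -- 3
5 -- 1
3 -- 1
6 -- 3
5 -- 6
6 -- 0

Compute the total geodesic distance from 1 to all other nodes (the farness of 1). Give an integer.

Distances from 1: 0:3, 2:2, 3:1, 4:3, 5:1, 6:2.
Sum = 3 + 2 + 1 + 3 + 1 + 2 = 12.

12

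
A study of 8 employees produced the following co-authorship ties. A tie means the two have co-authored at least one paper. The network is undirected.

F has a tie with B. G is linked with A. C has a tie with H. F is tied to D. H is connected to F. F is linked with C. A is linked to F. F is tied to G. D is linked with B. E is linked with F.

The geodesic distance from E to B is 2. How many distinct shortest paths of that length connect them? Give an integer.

1

The shortest distance is 2, and the only length-2 path is E–F–B. So there is exactly 1 shortest path.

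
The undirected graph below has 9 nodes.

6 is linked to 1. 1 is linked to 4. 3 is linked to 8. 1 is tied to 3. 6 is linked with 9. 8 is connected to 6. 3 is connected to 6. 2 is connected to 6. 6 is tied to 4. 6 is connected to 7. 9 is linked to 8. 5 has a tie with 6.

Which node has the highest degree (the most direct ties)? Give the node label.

Degrees — 1:3, 2:1, 3:3, 4:2, 5:1, 6:8, 7:1, 8:3, 9:2.
The maximum is 8, attained only by 6.

6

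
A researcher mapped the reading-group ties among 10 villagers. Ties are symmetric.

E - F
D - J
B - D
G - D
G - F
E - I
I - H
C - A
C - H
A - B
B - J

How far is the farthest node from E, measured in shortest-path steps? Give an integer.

4

Distances from E: A:4, B:4, C:3, D:3, F:1, G:2, H:2, I:1, J:4.
The largest is 4 (to A, B, and J), so the eccentricity of E is 4.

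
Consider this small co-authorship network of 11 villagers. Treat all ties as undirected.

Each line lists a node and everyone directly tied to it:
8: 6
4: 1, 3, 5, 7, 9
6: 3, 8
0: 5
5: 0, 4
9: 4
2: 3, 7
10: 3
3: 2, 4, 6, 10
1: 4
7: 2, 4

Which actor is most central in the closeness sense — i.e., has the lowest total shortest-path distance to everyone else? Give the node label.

4

Farness (sum of distances to all others) for each node — 0:32, 1:25, 2:24, 3:17, 4:16, 5:23, 6:24, 7:23, 8:33, 9:25, 10:26.
The smallest farness is 16, for 4, so 4 has the highest closeness.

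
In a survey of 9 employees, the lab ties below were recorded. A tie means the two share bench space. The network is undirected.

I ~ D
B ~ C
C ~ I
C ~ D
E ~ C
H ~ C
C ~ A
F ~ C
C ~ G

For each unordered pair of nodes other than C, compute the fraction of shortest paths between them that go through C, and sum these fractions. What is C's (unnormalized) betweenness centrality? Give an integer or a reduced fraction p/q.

Pairs whose geodesics pass through C — I–H: 1; I–E: 1; I–G: 1; I–B: 1; I–A: 1; I–F: 1; H–E: 1; H–G: 1; H–B: 1; H–D: 1; H–A: 1; H–F: 1; E–G: 1; E–B: 1 … (+13 more pairs).
All other pairs contribute 0.
Summing the contributions gives betweenness(C) = 27.

27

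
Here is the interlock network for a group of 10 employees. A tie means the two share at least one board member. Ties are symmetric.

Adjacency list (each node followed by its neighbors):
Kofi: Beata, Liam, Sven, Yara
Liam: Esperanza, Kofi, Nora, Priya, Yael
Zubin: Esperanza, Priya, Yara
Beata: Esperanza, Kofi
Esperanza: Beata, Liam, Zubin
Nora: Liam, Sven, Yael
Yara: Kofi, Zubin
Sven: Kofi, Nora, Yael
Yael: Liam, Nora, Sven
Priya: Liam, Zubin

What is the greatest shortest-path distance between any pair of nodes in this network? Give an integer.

3

Eccentricity of each node (its greatest distance to any other): Beata:3, Esperanza:3, Kofi:2, Liam:2, Nora:3, Priya:3, Sven:3, Yael:3, Yara:3, Zubin:3.
The maximum eccentricity is 3, realized for instance by the pair Sven–Priya via Sven – Yael – Liam – Priya. So the diameter is 3.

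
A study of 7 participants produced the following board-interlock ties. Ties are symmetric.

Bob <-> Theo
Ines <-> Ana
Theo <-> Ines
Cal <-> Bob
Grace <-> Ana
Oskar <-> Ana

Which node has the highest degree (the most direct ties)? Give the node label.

Ana

Degrees — Ana:3, Bob:2, Cal:1, Grace:1, Ines:2, Oskar:1, Theo:2.
The maximum is 3, attained only by Ana.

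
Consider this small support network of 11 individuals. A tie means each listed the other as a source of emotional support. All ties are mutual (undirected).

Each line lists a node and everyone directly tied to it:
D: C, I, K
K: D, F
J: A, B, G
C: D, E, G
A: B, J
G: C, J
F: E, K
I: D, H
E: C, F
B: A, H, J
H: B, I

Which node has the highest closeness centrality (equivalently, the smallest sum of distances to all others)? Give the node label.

C

Farness (sum of distances to all others) for each node — A:30, B:26, C:20, D:21, E:26, F:30, G:22, H:25, I:23, J:24, K:27.
The smallest farness is 20, for C, so C has the highest closeness.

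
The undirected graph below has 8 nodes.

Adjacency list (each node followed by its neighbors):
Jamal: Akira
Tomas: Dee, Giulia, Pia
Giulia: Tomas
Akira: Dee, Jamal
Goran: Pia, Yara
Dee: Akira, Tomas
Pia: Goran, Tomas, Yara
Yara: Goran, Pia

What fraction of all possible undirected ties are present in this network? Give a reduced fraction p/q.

2/7

There are 8 edges and 8 nodes, so the maximum possible is C(8,2) = 28.
Density = 8/28 = 2/7.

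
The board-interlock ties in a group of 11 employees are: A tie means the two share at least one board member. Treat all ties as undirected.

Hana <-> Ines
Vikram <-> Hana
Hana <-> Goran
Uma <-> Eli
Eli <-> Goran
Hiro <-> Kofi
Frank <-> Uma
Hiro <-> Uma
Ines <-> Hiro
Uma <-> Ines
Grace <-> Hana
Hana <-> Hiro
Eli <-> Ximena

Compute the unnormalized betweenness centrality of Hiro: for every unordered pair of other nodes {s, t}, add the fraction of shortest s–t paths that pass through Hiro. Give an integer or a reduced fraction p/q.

12

Pairs whose geodesics pass through Hiro — Eli–Kofi: 1; Grace–Frank: 1/2; Grace–Uma: 1/2; Grace–Kofi: 1; Frank–Hana: 1/2; Frank–Vikram: 1/2; Frank–Kofi: 1; Ximena–Kofi: 1; Hana–Uma: 1/2; Hana–Kofi: 1; Vikram–Uma: 1/2; Vikram–Kofi: 1; Uma–Kofi: 1; Kofi–Ines: 1 … (+1 more pairs).
All other pairs contribute 0.
Summing the contributions gives betweenness(Hiro) = 12.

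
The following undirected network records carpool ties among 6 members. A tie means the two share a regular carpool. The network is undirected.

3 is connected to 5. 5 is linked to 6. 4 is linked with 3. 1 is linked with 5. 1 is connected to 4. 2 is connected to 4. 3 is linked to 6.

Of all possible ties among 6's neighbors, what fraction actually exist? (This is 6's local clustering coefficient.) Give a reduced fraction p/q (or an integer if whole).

6's neighbors: 3 and 5 (k = 2).
Possible neighbor pairs: C(2,2) = 1. Edges among them: 3–5 → e = 1.
Clustering(6) = 1/1.

1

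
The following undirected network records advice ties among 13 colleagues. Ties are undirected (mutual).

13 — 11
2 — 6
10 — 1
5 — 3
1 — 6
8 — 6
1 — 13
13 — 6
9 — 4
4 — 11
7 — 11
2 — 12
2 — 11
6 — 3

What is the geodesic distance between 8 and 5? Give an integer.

One shortest route is 8 – 6 – 3 – 5, which uses 3 edges, and at distance 2 from 8 we only reach {1, 2, 3, 13}, which does not include 5. So d(8,5) = 3.

3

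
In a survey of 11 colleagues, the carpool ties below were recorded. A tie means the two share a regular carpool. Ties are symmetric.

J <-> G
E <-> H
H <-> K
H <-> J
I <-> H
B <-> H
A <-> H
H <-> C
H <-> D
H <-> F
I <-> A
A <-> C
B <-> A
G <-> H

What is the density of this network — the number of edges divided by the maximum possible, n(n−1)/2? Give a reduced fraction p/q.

There are 14 edges and 11 nodes, so the maximum possible is C(11,2) = 55.
Density = 14/55.

14/55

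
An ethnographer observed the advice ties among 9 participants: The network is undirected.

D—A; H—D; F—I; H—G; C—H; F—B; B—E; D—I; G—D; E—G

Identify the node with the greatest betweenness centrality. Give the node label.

D

Unnormalized betweenness of each node: A:0, B:2, C:0, D:13, E:9/2, F:5/2, G:15/2, H:7, I:11/2.
D has the largest value, 13, making it the main broker — the node through which the most shortest paths run.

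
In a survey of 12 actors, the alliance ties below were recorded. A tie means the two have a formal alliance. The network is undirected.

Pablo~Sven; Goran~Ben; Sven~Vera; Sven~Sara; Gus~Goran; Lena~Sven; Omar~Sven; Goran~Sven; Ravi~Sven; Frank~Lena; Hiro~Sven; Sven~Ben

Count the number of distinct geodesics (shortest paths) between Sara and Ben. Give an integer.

The shortest distance is 2, and the only length-2 path is Sara–Sven–Ben. So there is exactly 1 shortest path.

1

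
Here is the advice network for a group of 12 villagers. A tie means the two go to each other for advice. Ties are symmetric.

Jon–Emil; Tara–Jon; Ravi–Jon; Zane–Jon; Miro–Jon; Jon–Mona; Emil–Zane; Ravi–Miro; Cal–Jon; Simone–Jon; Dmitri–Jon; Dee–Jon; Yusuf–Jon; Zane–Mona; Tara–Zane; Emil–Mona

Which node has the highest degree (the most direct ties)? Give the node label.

Degrees — Cal:1, Dee:1, Dmitri:1, Emil:3, Jon:11, Miro:2, Mona:3, Ravi:2, Simone:1, Tara:2, Yusuf:1, Zane:4.
The maximum is 11, attained only by Jon.

Jon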